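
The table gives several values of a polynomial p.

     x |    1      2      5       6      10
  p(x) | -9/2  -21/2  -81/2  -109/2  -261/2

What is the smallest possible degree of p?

Divided differences on the nodes 1, 2, 5, 6, 10:
  order 0: -9/2  -21/2  -81/2  -109/2  -261/2
  order 1: -6  -10  -14  -19
  order 2: -1  -1  -1
  order 3: 0  0
  order 4: 0
The order-2 divided differences are all -1 (nonzero) and every higher order vanishes, so the data lies on a polynomial of degree exactly 2.

2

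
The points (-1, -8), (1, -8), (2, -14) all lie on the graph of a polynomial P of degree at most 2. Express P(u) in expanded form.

Using the Lagrange interpolation formula with nodes -1, 1, 2:
  L_0(u) = (u - 1)(u - 2) / 6
  L_1(u) = (u + 1)(u - 2) / -2
  L_2(u) = (u + 1)(u - 1) / 3
Then P(u) = -8·L_0(u) - 8·L_1(u) - 14·L_2(u).
Expanding and collecting terms gives P(u) = -2u^2 - 6.
Check: P(1) = -8. ✓

P(u) = -2u^2 - 6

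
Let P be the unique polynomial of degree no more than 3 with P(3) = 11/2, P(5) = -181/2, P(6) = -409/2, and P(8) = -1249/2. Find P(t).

Write P(t) = at^3 + bt^2 + ct + d. Substituting each data point gives a linear system:
  27a + 9b + 3c + d = 11/2
  125a + 25b + 5c + d = -181/2
  216a + 36b + 6c + d = -409/2
  512a + 64b + 8c + d = -1249/2
Solving the system yields a = -2, b = 6, c = 2, d = -1/2.
So P(t) = -2t³ + 6t² + 2t - 1/2.
Check: P(3) = 11/2. ✓

P(t) = -2t^3 + 6t^2 + 2t - 1/2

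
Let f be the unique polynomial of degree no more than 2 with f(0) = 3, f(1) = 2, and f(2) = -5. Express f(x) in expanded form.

f(x) = -3x^2 + 2x + 3

Using the Lagrange interpolation formula with nodes 0, 1, 2:
  L_0(x) = (x - 1)(x - 2) / 2
  L_1(x) = x(x - 2) / -1
  L_2(x) = x(x - 1) / 2
Then f(x) = 3·L_0(x) + 2·L_1(x) - 5·L_2(x).
Expanding and collecting terms gives f(x) = -3x² + 2x + 3.
Check: f(1) = 2. ✓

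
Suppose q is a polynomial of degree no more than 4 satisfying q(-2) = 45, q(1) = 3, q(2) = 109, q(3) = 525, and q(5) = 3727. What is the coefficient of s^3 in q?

5

Write q(s) = as^4 + bs^3 + cs^2 + ds + e. Substituting each data point gives a linear system:
  16a - 8b + 4c - 2d + e = 45
  a + b + c + d + e = 3
  16a + 8b + 4c + 2d + e = 109
  81a + 27b + 9c + 3d + e = 525
  625a + 125b + 25c + 5d + e = 3727
Solving the system yields a = 5, b = 5, c = 0, d = -4, e = -3.
So q(s) = 5s^4 + 5s^3 - 4s - 3.
The coefficient of s^3 is 5.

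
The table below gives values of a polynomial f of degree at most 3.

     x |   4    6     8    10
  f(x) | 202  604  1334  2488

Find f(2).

32

Forward differences of the values at x = 4, 6, 8, 10:
  f  : 202  604  1334  2488
  Δ  : 402  730  1154
  Δ^2: 328  424
  Δ^3: 96
The third differences are constant, confirming degree 3.
Interpolating (Newton forward form) and evaluating at x = 2 gives f(2) = 32.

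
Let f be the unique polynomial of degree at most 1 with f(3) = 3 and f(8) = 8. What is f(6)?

Write f(x) = ax + b. Substituting each data point gives a linear system:
  3a + b = 3
  8a + b = 8
Solving the system yields a = 1, b = 0.
So f(x) = x.
Then f(6) = 6.

6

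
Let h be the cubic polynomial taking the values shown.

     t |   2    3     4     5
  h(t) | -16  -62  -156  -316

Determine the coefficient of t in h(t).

-4

Write h(t) = at^3 + bt^2 + ct + d. Substituting each data point gives a linear system:
  8a + 4b + 2c + d = -16
  27a + 9b + 3c + d = -62
  64a + 16b + 4c + d = -156
  125a + 25b + 5c + d = -316
Solving the system yields a = -3, b = 3, c = -4, d = 4.
So h(t) = -3t^3 + 3t^2 - 4t + 4.
The coefficient of t is -4.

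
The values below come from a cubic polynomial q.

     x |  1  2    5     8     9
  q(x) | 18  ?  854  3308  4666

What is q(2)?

74

The 4 known points determine the degree-3 polynomial uniquely.
Write q(x) = ax^3 + bx^2 + cx + d. Substituting each data point gives a linear system:
  a + b + c + d = 18
  125a + 25b + 5c + d = 854
  512a + 64b + 8c + d = 3308
  729a + 81b + 9c + d = 4666
Solving the system yields a = 6, b = 3, c = 5, d = 4.
So q(x) = 6x^3 + 3x^2 + 5x + 4.
Then q(2) = 74.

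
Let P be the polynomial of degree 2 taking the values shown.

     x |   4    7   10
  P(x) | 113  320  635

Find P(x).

Using the Lagrange interpolation formula with nodes 4, 7, 10:
  L_0(x) = (x - 7)(x - 10) / 18
  L_1(x) = (x - 4)(x - 10) / -9
  L_2(x) = (x - 4)(x - 7) / 18
Then P(x) = 113·L_0(x) + 320·L_1(x) + 635·L_2(x).
Expanding and collecting terms gives P(x) = 6x^2 + 3x + 5.
Check: P(4) = 113. ✓

P(x) = 6x^2 + 3x + 5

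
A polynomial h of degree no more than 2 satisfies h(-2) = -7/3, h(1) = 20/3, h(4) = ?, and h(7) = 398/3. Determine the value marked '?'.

The 3 known points determine the degree-2 polynomial uniquely.
Write h(s) = as^2 + bs + c. Substituting each data point gives a linear system:
  4a - 2b + c = -7/3
  a + b + c = 20/3
  49a + 7b + c = 398/3
Solving the system yields a = 2, b = 5, c = -1/3.
So h(s) = 2s^2 + 5s - 1/3.
Then h(4) = 155/3.

155/3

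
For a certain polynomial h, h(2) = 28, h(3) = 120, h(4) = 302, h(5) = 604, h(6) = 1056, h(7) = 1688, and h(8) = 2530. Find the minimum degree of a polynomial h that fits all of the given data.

3

Forward differences of the values at s = 2, 3, 4, 5, 6, 7, 8:
  h  : 28  120  302  604  1056  1688  2530
  Δ  : 92  182  302  452  632  842
  Δ^2: 90  120  150  180  210
  Δ^3: 30  30  30  30
  Δ^4: 0  0  0
  Δ^5: 0  0
  Δ^6: 0
The third differences are constant (30) and nonzero, while all higher differences vanish, so the minimal degree is 3.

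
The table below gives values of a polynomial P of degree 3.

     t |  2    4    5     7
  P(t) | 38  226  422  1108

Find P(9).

2306

Using the Lagrange interpolation formula with nodes 2, 4, 5, 7:
  L_0(t) = (t - 4)(t - 5)(t - 7) / -30
  L_1(t) = (t - 2)(t - 5)(t - 7) / 6
  L_2(t) = (t - 2)(t - 4)(t - 7) / -6
  L_3(t) = (t - 2)(t - 4)(t - 5) / 30
Then P(t) = 38·L_0(t) + 226·L_1(t) + 422·L_2(t) + 1108·L_3(t).
Expanding and collecting terms gives P(t) = 3t³ + t² + 4t + 2.
Evaluating at t = 9: P(9) = 2306.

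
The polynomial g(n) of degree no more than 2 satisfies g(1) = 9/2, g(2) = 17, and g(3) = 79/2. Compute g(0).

Forward differences of the values at n = 1, 2, 3:
  g  : 9/2  17  79/2
  Δ  : 25/2  45/2
  Δ^2: 10
The second differences are constant, confirming degree 2.
Interpolating (Newton forward form) and evaluating at n = 0 gives g(0) = 2.

2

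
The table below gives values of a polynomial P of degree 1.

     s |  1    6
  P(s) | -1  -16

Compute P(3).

Using the Lagrange interpolation formula with nodes 1, 6:
  L_0(s) = (s - 6) / -5
  L_1(s) = (s - 1) / 5
Then P(s) = -1·L_0(s) - 16·L_1(s).
Expanding and collecting terms gives P(s) = -3s + 2.
Evaluating at s = 3: P(3) = -7.

-7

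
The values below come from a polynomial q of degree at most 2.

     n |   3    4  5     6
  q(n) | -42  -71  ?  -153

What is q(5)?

On equispaced nodes a degree-2 polynomial has vanishing third forward difference, so
  - q(3) + 3·q(4) - 3·q(5) + q(6) = 0.
Substituting the known values and solving for q(5):
  -3·q(5) = 324
  q(5) = -108.

-108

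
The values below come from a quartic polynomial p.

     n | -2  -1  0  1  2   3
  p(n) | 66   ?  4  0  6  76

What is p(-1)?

The 5 known points determine the degree-4 polynomial uniquely.
Write p(n) = an^4 + bn^3 + cn^2 + dn + e. Substituting each data point gives a linear system:
  16a - 8b + 4c - 2d + e = 66
  e = 4
  a + b + c + d + e = 0
  16a + 8b + 4c + 2d + e = 6
  81a + 27b + 9c + 3d + e = 76
Solving the system yields a = 2, b = -3, c = 0, d = -3, e = 4.
So p(n) = 2n⁴ - 3n³ - 3n + 4.
Then p(-1) = 12.

12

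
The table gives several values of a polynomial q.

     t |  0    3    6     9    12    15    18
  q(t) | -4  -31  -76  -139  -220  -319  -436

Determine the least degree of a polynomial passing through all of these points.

2

Forward differences of the values at t = 0, 3, 6, 9, 12, 15, 18:
  q  : -4  -31  -76  -139  -220  -319  -436
  Δ  : -27  -45  -63  -81  -99  -117
  Δ^2: -18  -18  -18  -18  -18
  Δ^3: 0  0  0  0
  Δ^4: 0  0  0
  Δ^5: 0  0
  Δ^6: 0
The second differences are constant (-18) and nonzero, while all higher differences vanish, so the minimal degree is 2.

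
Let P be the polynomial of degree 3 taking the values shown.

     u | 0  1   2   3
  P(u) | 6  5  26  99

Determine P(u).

P(u) = 5u^3 - 4u^2 - 2u + 6

Using the Lagrange interpolation formula with nodes 0, 1, 2, 3:
  L_0(u) = (u - 1)(u - 2)(u - 3) / -6
  L_1(u) = u(u - 2)(u - 3) / 2
  L_2(u) = u(u - 1)(u - 3) / -2
  L_3(u) = u(u - 1)(u - 2) / 6
Then P(u) = 6·L_0(u) + 5·L_1(u) + 26·L_2(u) + 99·L_3(u).
Expanding and collecting terms gives P(u) = 5u³ - 4u² - 2u + 6.
Check: P(3) = 99. ✓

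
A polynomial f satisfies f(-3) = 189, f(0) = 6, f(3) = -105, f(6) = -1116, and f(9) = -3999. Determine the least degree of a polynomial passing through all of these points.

3

Forward differences of the values at u = -3, 0, 3, 6, 9:
  f  : 189  6  -105  -1116  -3999
  Δ  : -183  -111  -1011  -2883
  Δ^2: 72  -900  -1872
  Δ^3: -972  -972
  Δ^4: 0
The third differences are constant (-972) and nonzero, while all higher differences vanish, so the minimal degree is 3.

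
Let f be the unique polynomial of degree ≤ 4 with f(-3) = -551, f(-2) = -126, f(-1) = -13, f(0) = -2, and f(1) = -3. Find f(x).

f(x) = -5x^4 + 5x^3 - x^2 - 2

Using the Lagrange interpolation formula with nodes -3, -2, -1, 0, 1:
  L_0(x) = (x + 2)(x + 1)x(x - 1) / 24
  L_1(x) = (x + 3)(x + 1)x(x - 1) / -6
  L_2(x) = (x + 3)(x + 2)x(x - 1) / 4
  L_3(x) = (x + 3)(x + 2)(x + 1)(x - 1) / -6
  L_4(x) = (x + 3)(x + 2)(x + 1)x / 24
Then f(x) = -551·L_0(x) - 126·L_1(x) - 13·L_2(x) - 2·L_3(x) - 3·L_4(x).
Expanding and collecting terms gives f(x) = -5x^4 + 5x^3 - x^2 - 2.
Check: f(-1) = -13. ✓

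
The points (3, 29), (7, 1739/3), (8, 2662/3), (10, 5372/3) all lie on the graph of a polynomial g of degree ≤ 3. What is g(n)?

Write g(n) = an^3 + bn^2 + cn + d. Substituting each data point gives a linear system:
  27a + 9b + 3c + d = 29
  343a + 49b + 7c + d = 1739/3
  512a + 64b + 8c + d = 2662/3
  1000a + 100b + 10c + d = 5372/3
Solving the system yields a = 2, b = -2, c = -1/3, d = -6.
So g(n) = 2n^3 - 2n^2 - (1/3)n - 6.
Check: g(3) = 29. ✓

g(n) = 2n^3 - 2n^2 - (1/3)n - 6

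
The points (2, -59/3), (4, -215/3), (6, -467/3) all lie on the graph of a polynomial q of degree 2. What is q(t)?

Using the Lagrange interpolation formula with nodes 2, 4, 6:
  L_0(t) = (t - 4)(t - 6) / 8
  L_1(t) = (t - 2)(t - 6) / -4
  L_2(t) = (t - 2)(t - 4) / 8
Then q(t) = -59/3·L_0(t) - 215/3·L_1(t) - 467/3·L_2(t).
Expanding and collecting terms gives q(t) = -4t² - 2t + 1/3.
Check: q(6) = -467/3. ✓

q(t) = -4t^2 - 2t + 1/3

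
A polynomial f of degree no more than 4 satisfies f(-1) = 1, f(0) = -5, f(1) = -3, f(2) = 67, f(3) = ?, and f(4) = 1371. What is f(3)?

409

On equispaced nodes a degree-4 polynomial has vanishing fifth forward difference, so
  - f(-1) + 5·f(0) - 10·f(1) + 10·f(2) - 5·f(3) + f(4) = 0.
Substituting the known values and solving for f(3):
  -5·f(3) = -2045
  f(3) = 409.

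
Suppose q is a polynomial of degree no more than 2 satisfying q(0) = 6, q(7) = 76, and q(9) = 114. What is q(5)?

46

Write q(u) = au^2 + bu + c. Substituting each data point gives a linear system:
  c = 6
  49a + 7b + c = 76
  81a + 9b + c = 114
Solving the system yields a = 1, b = 3, c = 6.
So q(u) = u^2 + 3u + 6.
Then q(5) = 46.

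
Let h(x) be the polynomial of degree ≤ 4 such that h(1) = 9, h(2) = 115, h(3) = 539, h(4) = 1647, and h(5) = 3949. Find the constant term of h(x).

Write h(x) = ax^4 + bx^3 + cx^2 + dx + e. Substituting each data point gives a linear system:
  a + b + c + d + e = 9
  16a + 8b + 4c + 2d + e = 115
  81a + 27b + 9c + 3d + e = 539
  256a + 64b + 16c + 4d + e = 1647
  625a + 125b + 25c + 5d + e = 3949
Solving the system yields a = 6, b = 1, c = 3, d = 0, e = -1.
So h(x) = 6x^4 + x^3 + 3x^2 - 1.
The constant term is -1.

-1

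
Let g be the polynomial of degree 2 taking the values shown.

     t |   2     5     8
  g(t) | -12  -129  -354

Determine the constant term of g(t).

6

Write g(t) = at^2 + bt + c. Substituting each data point gives a linear system:
  4a + 2b + c = -12
  25a + 5b + c = -129
  64a + 8b + c = -354
Solving the system yields a = -6, b = 3, c = 6.
So g(t) = -6t² + 3t + 6.
The constant term is 6.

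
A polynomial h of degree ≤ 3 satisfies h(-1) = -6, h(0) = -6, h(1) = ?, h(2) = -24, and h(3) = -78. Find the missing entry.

The 4 known points determine the degree-3 polynomial uniquely.
Write h(x) = ax^3 + bx^2 + cx + d. Substituting each data point gives a linear system:
  -a + b - c + d = -6
  d = -6
  8a + 4b + 2c + d = -24
  27a + 9b + 3c + d = -78
Solving the system yields a = -3, b = 0, c = 3, d = -6.
So h(x) = -3x^3 + 3x - 6.
Then h(1) = -6.

-6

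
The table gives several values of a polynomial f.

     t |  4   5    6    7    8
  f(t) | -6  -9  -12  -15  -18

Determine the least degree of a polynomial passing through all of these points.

Forward differences of the values at t = 4, 5, 6, 7, 8:
  f  : -6  -9  -12  -15  -18
  Δ  : -3  -3  -3  -3
  Δ^2: 0  0  0
  Δ^3: 0  0
  Δ^4: 0
The first differences are constant (-3) and nonzero, while all higher differences vanish, so the minimal degree is 1.

1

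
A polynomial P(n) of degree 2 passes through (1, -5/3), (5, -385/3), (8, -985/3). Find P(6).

Write P(n) = an^2 + bn + c. Substituting each data point gives a linear system:
  a + b + c = -5/3
  25a + 5b + c = -385/3
  64a + 8b + c = -985/3
Solving the system yields a = -5, b = -5/3, c = 5.
So P(n) = -5n² - (5/3)n + 5.
Then P(6) = -185.

-185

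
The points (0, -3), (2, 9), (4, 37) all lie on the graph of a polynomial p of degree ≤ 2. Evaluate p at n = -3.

9

Forward differences of the values at n = 0, 2, 4:
  p  : -3  9  37
  Δ  : 12  28
  Δ^2: 16
The second differences are constant, confirming degree 2.
Interpolating (Newton forward form) and evaluating at n = -3 gives p(-3) = 9.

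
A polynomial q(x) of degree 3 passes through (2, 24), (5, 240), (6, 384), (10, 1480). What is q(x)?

q(x) = x^3 + 5x^2 - 2x

Using the Lagrange interpolation formula with nodes 2, 5, 6, 10:
  L_0(x) = (x - 5)(x - 6)(x - 10) / -96
  L_1(x) = (x - 2)(x - 6)(x - 10) / 15
  L_2(x) = (x - 2)(x - 5)(x - 10) / -16
  L_3(x) = (x - 2)(x - 5)(x - 6) / 160
Then q(x) = 24·L_0(x) + 240·L_1(x) + 384·L_2(x) + 1480·L_3(x).
Expanding and collecting terms gives q(x) = x^3 + 5x^2 - 2x.
Check: q(2) = 24. ✓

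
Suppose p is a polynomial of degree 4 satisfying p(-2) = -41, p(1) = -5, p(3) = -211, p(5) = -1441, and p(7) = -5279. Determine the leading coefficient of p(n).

-2

Write p(n) = an^4 + bn^3 + cn^2 + dn + e. Substituting each data point gives a linear system:
  16a - 8b + 4c - 2d + e = -41
  a + b + c + d + e = -5
  81a + 27b + 9c + 3d + e = -211
  625a + 125b + 25c + 5d + e = -1441
  2401a + 343b + 49c + 7d + e = -5279
Solving the system yields a = -2, b = -1, c = -3, d = 2, e = -1.
So p(n) = -2n⁴ - n³ - 3n² + 2n - 1.
The leading coefficient is -2.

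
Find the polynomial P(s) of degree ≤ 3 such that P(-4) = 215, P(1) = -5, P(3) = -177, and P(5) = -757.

Using the Lagrange interpolation formula with nodes -4, 1, 3, 5:
  L_0(s) = (s - 1)(s - 3)(s - 5) / -315
  L_1(s) = (s + 4)(s - 3)(s - 5) / 40
  L_2(s) = (s + 4)(s - 1)(s - 5) / -28
  L_3(s) = (s + 4)(s - 1)(s - 3) / 72
Then P(s) = 215·L_0(s) - 5·L_1(s) - 177·L_2(s) - 757·L_3(s).
Expanding and collecting terms gives P(s) = -5s^3 - 6s^2 + 3s + 3.
Check: P(1) = -5. ✓

P(s) = -5s^3 - 6s^2 + 3s + 3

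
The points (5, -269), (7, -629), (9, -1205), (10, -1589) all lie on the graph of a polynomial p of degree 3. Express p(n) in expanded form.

p(n) = -n^3 - 6n^2 + n + 1

Write p(n) = an^3 + bn^2 + cn + d. Substituting each data point gives a linear system:
  125a + 25b + 5c + d = -269
  343a + 49b + 7c + d = -629
  729a + 81b + 9c + d = -1205
  1000a + 100b + 10c + d = -1589
Solving the system yields a = -1, b = -6, c = 1, d = 1.
So p(n) = -n^3 - 6n^2 + n + 1.
Check: p(10) = -1589. ✓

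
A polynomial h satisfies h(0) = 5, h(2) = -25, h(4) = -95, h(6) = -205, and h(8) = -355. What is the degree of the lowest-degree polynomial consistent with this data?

Forward differences of the values at s = 0, 2, 4, 6, 8:
  h  : 5  -25  -95  -205  -355
  Δ  : -30  -70  -110  -150
  Δ^2: -40  -40  -40
  Δ^3: 0  0
  Δ^4: 0
The second differences are constant (-40) and nonzero, while all higher differences vanish, so the minimal degree is 2.

2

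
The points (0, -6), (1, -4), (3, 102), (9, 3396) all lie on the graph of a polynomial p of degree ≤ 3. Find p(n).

p(n) = 5n^3 - 3n^2 - 6

Write p(n) = an^3 + bn^2 + cn + d. Substituting each data point gives a linear system:
  d = -6
  a + b + c + d = -4
  27a + 9b + 3c + d = 102
  729a + 81b + 9c + d = 3396
Solving the system yields a = 5, b = -3, c = 0, d = -6.
So p(n) = 5n³ - 3n² - 6.
Check: p(0) = -6. ✓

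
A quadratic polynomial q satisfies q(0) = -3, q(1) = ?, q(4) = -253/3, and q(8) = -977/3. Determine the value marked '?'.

The 3 known points determine the degree-2 polynomial uniquely.
Write q(u) = au^2 + bu + c. Substituting each data point gives a linear system:
  c = -3
  16a + 4b + c = -253/3
  64a + 8b + c = -977/3
Solving the system yields a = -5, b = -1/3, c = -3.
So q(u) = -5u^2 - (1/3)u - 3.
Then q(1) = -25/3.

-25/3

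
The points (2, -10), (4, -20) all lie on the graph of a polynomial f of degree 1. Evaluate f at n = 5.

Write f(n) = an + b. Substituting each data point gives a linear system:
  2a + b = -10
  4a + b = -20
Solving the system yields a = -5, b = 0.
So f(n) = -5n.
Then f(5) = -25.

-25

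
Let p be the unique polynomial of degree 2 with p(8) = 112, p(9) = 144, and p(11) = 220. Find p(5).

Write p(t) = at^2 + bt + c. Substituting each data point gives a linear system:
  64a + 8b + c = 112
  81a + 9b + c = 144
  121a + 11b + c = 220
Solving the system yields a = 2, b = -2, c = 0.
So p(t) = 2t^2 - 2t.
Then p(5) = 40.

40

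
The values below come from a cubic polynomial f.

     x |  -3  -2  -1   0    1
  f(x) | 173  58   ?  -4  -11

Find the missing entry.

On equispaced nodes a degree-3 polynomial has vanishing fourth forward difference, so
  f(-3) - 4·f(-2) + 6·f(-1) - 4·f(0) + f(1) = 0.
Substituting the known values and solving for f(-1):
  6·f(-1) = 54
  f(-1) = 9.

9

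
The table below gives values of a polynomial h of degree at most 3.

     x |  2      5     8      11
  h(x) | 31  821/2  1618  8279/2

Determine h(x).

h(x) = 3x^3 + x^2 + (5/2)x - 2

Write h(x) = ax^3 + bx^2 + cx + d. Substituting each data point gives a linear system:
  8a + 4b + 2c + d = 31
  125a + 25b + 5c + d = 821/2
  512a + 64b + 8c + d = 1618
  1331a + 121b + 11c + d = 8279/2
Solving the system yields a = 3, b = 1, c = 5/2, d = -2.
So h(x) = 3x^3 + x^2 + (5/2)x - 2.
Check: h(2) = 31. ✓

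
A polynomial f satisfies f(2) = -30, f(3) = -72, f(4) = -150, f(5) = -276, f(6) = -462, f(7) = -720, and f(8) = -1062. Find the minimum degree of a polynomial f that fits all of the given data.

3

Forward differences of the values at x = 2, 3, 4, 5, 6, 7, 8:
  f  : -30  -72  -150  -276  -462  -720  -1062
  Δ  : -42  -78  -126  -186  -258  -342
  Δ^2: -36  -48  -60  -72  -84
  Δ^3: -12  -12  -12  -12
  Δ^4: 0  0  0
  Δ^5: 0  0
  Δ^6: 0
The third differences are constant (-12) and nonzero, while all higher differences vanish, so the minimal degree is 3.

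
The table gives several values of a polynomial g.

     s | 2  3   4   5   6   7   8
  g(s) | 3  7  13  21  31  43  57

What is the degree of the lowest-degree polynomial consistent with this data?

2

Forward differences of the values at s = 2, 3, 4, 5, 6, 7, 8:
  g  : 3  7  13  21  31  43  57
  Δ  : 4  6  8  10  12  14
  Δ^2: 2  2  2  2  2
  Δ^3: 0  0  0  0
  Δ^4: 0  0  0
  Δ^5: 0  0
  Δ^6: 0
The second differences are constant (2) and nonzero, while all higher differences vanish, so the minimal degree is 2.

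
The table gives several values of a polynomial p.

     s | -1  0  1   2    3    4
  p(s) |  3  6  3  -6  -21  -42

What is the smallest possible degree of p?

Forward differences of the values at s = -1, 0, 1, 2, 3, 4:
  p  : 3  6  3  -6  -21  -42
  Δ  : 3  -3  -9  -15  -21
  Δ^2: -6  -6  -6  -6
  Δ^3: 0  0  0
  Δ^4: 0  0
  Δ^5: 0
The second differences are constant (-6) and nonzero, while all higher differences vanish, so the minimal degree is 2.

2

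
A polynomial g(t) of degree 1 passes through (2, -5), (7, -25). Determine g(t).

g(t) = -4t + 3

Write g(t) = at + b. Substituting each data point gives a linear system:
  2a + b = -5
  7a + b = -25
Solving the system yields a = -4, b = 3.
So g(t) = -4t + 3.
Check: g(2) = -5. ✓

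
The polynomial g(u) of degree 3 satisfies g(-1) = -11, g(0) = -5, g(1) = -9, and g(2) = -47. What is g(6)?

-1019

Write g(u) = au^3 + bu^2 + cu + d. Substituting each data point gives a linear system:
  -a + b - c + d = -11
  d = -5
  a + b + c + d = -9
  8a + 4b + 2c + d = -47
Solving the system yields a = -4, b = -5, c = 5, d = -5.
So g(u) = -4u^3 - 5u^2 + 5u - 5.
Then g(6) = -1019.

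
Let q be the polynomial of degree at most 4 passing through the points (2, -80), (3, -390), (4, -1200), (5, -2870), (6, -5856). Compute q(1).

-6

Using the Lagrange interpolation formula with nodes 2, 3, 4, 5, 6:
  L_0(s) = (s - 3)(s - 4)(s - 5)(s - 6) / 24
  L_1(s) = (s - 2)(s - 4)(s - 5)(s - 6) / -6
  L_2(s) = (s - 2)(s - 3)(s - 5)(s - 6) / 4
  L_3(s) = (s - 2)(s - 3)(s - 4)(s - 6) / -6
  L_4(s) = (s - 2)(s - 3)(s - 4)(s - 5) / 24
Then q(s) = -80·L_0(s) - 390·L_1(s) - 1200·L_2(s) - 2870·L_3(s) - 5856·L_4(s).
Expanding and collecting terms gives q(s) = -4s^4 - 4s^3 + 6s^2 - 4s.
Evaluating at s = 1: q(1) = -6.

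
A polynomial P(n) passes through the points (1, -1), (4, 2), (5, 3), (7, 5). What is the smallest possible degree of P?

1

Divided differences on the nodes 1, 4, 5, 7:
  order 0: -1  2  3  5
  order 1: 1  1  1
  order 2: 0  0
  order 3: 0
The order-1 divided differences are all 1 (nonzero) and every higher order vanishes, so the data lies on a polynomial of degree exactly 1.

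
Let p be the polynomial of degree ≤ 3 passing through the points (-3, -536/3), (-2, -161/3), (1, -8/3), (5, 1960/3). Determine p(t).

Using the Lagrange interpolation formula with nodes -3, -2, 1, 5:
  L_0(t) = (t + 2)(t - 1)(t - 5) / -32
  L_1(t) = (t + 3)(t - 1)(t - 5) / 21
  L_2(t) = (t + 3)(t + 2)(t - 5) / -48
  L_3(t) = (t + 3)(t + 2)(t - 1) / 224
Then p(t) = -536/3·L_0(t) - 161/3·L_1(t) - 8/3·L_2(t) + 1960/3·L_3(t).
Expanding and collecting terms gives p(t) = 6t³ - 3t² - 4t - 5/3.
Check: p(-3) = -536/3. ✓

p(t) = 6t^3 - 3t^2 - 4t - 5/3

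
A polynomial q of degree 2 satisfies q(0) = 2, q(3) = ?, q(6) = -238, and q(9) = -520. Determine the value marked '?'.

-64

The 3 known points determine the degree-2 polynomial uniquely.
Write q(s) = as^2 + bs + c. Substituting each data point gives a linear system:
  c = 2
  36a + 6b + c = -238
  81a + 9b + c = -520
Solving the system yields a = -6, b = -4, c = 2.
So q(s) = -6s² - 4s + 2.
Then q(3) = -64.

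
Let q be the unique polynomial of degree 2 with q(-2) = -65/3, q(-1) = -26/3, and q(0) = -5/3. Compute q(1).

-2/3

Write q(x) = ax^2 + bx + c. Substituting each data point gives a linear system:
  4a - 2b + c = -65/3
  a - b + c = -26/3
  c = -5/3
Solving the system yields a = -3, b = 4, c = -5/3.
So q(x) = -3x^2 + 4x - 5/3.
Then q(1) = -2/3.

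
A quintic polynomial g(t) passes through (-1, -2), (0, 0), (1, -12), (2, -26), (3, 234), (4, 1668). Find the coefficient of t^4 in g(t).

Write g(t) = at^5 + bt^4 + ct^3 + dt^2 + et + k. Substituting each data point gives a linear system:
  -a + b - c + d - e + k = -2
  k = 0
  a + b + c + d + e + k = -12
  32a + 16b + 8c + 4d + 2e + k = -26
  243a + 81b + 27c + 9d + 3e + k = 234
  1024a + 256b + 64c + 16d + 4e + k = 1668
Solving the system yields a = 3, b = -4, c = -5, d = -3, e = -3, k = 0.
So g(t) = 3t⁵ - 4t⁴ - 5t³ - 3t² - 3t.
The coefficient of t^4 is -4.

-4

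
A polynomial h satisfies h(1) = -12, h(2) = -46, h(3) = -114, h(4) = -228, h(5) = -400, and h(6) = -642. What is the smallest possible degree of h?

Forward differences of the values at s = 1, 2, 3, 4, 5, 6:
  h  : -12  -46  -114  -228  -400  -642
  Δ  : -34  -68  -114  -172  -242
  Δ^2: -34  -46  -58  -70
  Δ^3: -12  -12  -12
  Δ^4: 0  0
  Δ^5: 0
The third differences are constant (-12) and nonzero, while all higher differences vanish, so the minimal degree is 3.

3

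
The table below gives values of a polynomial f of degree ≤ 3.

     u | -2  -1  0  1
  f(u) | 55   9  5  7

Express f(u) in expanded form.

f(u) = -6u^3 + 3u^2 + 5u + 5

Write f(u) = au^3 + bu^2 + cu + d. Substituting each data point gives a linear system:
  -8a + 4b - 2c + d = 55
  -a + b - c + d = 9
  d = 5
  a + b + c + d = 7
Solving the system yields a = -6, b = 3, c = 5, d = 5.
So f(u) = -6u³ + 3u² + 5u + 5.
Check: f(-1) = 9. ✓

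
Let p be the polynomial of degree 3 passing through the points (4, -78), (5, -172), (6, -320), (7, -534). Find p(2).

Using the Lagrange interpolation formula with nodes 4, 5, 6, 7:
  L_0(x) = (x - 5)(x - 6)(x - 7) / -6
  L_1(x) = (x - 4)(x - 6)(x - 7) / 2
  L_2(x) = (x - 4)(x - 5)(x - 7) / -2
  L_3(x) = (x - 4)(x - 5)(x - 6) / 6
Then p(x) = -78·L_0(x) - 172·L_1(x) - 320·L_2(x) - 534·L_3(x).
Expanding and collecting terms gives p(x) = -2x³ + 3x² + x - 2.
Evaluating at x = 2: p(2) = -4.

-4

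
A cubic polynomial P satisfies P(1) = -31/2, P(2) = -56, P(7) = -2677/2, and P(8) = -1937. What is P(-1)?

Write P(n) = an^3 + bn^2 + cn + d. Substituting each data point gives a linear system:
  a + b + c + d = -31/2
  8a + 4b + 2c + d = -56
  343a + 49b + 7c + d = -2677/2
  512a + 64b + 8c + d = -1937
Solving the system yields a = -3, b = -6, c = -3/2, d = -5.
So P(n) = -3n^3 - 6n^2 - (3/2)n - 5.
Then P(-1) = -13/2.

-13/2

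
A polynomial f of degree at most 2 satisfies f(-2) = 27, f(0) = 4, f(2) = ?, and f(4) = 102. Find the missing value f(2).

The 3 known points determine the degree-2 polynomial uniquely.
Write f(x) = ax^2 + bx + c. Substituting each data point gives a linear system:
  4a - 2b + c = 27
  c = 4
  16a + 4b + c = 102
Solving the system yields a = 6, b = 1/2, c = 4.
So f(x) = 6x^2 + (1/2)x + 4.
Then f(2) = 29.

29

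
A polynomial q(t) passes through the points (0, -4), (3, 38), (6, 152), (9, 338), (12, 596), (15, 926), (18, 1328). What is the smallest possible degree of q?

2

Forward differences of the values at t = 0, 3, 6, 9, 12, 15, 18:
  q  : -4  38  152  338  596  926  1328
  Δ  : 42  114  186  258  330  402
  Δ^2: 72  72  72  72  72
  Δ^3: 0  0  0  0
  Δ^4: 0  0  0
  Δ^5: 0  0
  Δ^6: 0
The second differences are constant (72) and nonzero, while all higher differences vanish, so the minimal degree is 2.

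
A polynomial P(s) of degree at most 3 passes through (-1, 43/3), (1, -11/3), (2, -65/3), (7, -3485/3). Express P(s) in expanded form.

P(s) = -4s^3 + 5s^2 - 5s + 1/3

Using the Lagrange interpolation formula with nodes -1, 1, 2, 7:
  L_0(s) = (s - 1)(s - 2)(s - 7) / -48
  L_1(s) = (s + 1)(s - 2)(s - 7) / 12
  L_2(s) = (s + 1)(s - 1)(s - 7) / -15
  L_3(s) = (s + 1)(s - 1)(s - 2) / 240
Then P(s) = 43/3·L_0(s) - 11/3·L_1(s) - 65/3·L_2(s) - 3485/3·L_3(s).
Expanding and collecting terms gives P(s) = -4s³ + 5s² - 5s + 1/3.
Check: P(1) = -11/3. ✓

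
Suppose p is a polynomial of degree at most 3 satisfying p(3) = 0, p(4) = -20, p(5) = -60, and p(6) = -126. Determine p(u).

Write p(u) = au^3 + bu^2 + cu + d. Substituting each data point gives a linear system:
  27a + 9b + 3c + d = 0
  64a + 16b + 4c + d = -20
  125a + 25b + 5c + d = -60
  216a + 36b + 6c + d = -126
Solving the system yields a = -1, b = 2, c = 3, d = 0.
So p(u) = -u³ + 2u² + 3u.
Check: p(5) = -60. ✓

p(u) = -u^3 + 2u^2 + 3u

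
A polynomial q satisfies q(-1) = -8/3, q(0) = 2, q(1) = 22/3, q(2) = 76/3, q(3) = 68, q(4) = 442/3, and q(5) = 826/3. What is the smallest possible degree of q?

Forward differences of the values at t = -1, 0, 1, 2, 3, 4, 5:
  q  : -8/3  2  22/3  76/3  68  442/3  826/3
  Δ  : 14/3  16/3  18  128/3  238/3  128
  Δ^2: 2/3  38/3  74/3  110/3  146/3
  Δ^3: 12  12  12  12
  Δ^4: 0  0  0
  Δ^5: 0  0
  Δ^6: 0
The third differences are constant (12) and nonzero, while all higher differences vanish, so the minimal degree is 3.

3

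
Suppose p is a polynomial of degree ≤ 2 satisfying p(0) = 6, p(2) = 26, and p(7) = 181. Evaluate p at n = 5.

101

Using the Lagrange interpolation formula with nodes 0, 2, 7:
  L_0(n) = (n - 2)(n - 7) / 14
  L_1(n) = n(n - 7) / -10
  L_2(n) = n(n - 2) / 35
Then p(n) = 6·L_0(n) + 26·L_1(n) + 181·L_2(n).
Expanding and collecting terms gives p(n) = 3n^2 + 4n + 6.
Evaluating at n = 5: p(5) = 101.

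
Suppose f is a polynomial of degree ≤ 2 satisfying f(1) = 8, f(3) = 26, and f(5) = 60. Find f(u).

f(u) = 2u^2 + u + 5

Write f(u) = au^2 + bu + c. Substituting each data point gives a linear system:
  a + b + c = 8
  9a + 3b + c = 26
  25a + 5b + c = 60
Solving the system yields a = 2, b = 1, c = 5.
So f(u) = 2u^2 + u + 5.
Check: f(5) = 60. ✓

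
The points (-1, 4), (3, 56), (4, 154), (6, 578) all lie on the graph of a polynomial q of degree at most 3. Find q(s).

Write q(s) = as^3 + bs^2 + cs + d. Substituting each data point gives a linear system:
  -a + b - c + d = 4
  27a + 9b + 3c + d = 56
  64a + 16b + 4c + d = 154
  216a + 36b + 6c + d = 578
Solving the system yields a = 3, b = -1, c = -6, d = 2.
So q(s) = 3s³ - s² - 6s + 2.
Check: q(6) = 578. ✓

q(s) = 3s^3 - s^2 - 6s + 2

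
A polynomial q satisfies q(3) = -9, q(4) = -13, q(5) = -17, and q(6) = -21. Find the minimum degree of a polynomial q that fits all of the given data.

Forward differences of the values at n = 3, 4, 5, 6:
  q  : -9  -13  -17  -21
  Δ  : -4  -4  -4
  Δ^2: 0  0
  Δ^3: 0
The first differences are constant (-4) and nonzero, while all higher differences vanish, so the minimal degree is 1.

1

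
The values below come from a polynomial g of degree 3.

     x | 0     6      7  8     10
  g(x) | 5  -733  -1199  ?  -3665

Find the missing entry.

The 4 known points determine the degree-3 polynomial uniquely.
Write g(x) = ax^3 + bx^2 + cx + d. Substituting each data point gives a linear system:
  d = 5
  216a + 36b + 6c + d = -733
  343a + 49b + 7c + d = -1199
  1000a + 100b + 10c + d = -3665
Solving the system yields a = -4, b = 3, c = 3, d = 5.
So g(x) = -4x^3 + 3x^2 + 3x + 5.
Then g(8) = -1827.

-1827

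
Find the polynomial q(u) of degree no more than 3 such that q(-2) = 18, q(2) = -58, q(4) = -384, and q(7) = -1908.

q(u) = -5u^3 - 4u^2 + u - 4

Write q(u) = au^3 + bu^2 + cu + d. Substituting each data point gives a linear system:
  -8a + 4b - 2c + d = 18
  8a + 4b + 2c + d = -58
  64a + 16b + 4c + d = -384
  343a + 49b + 7c + d = -1908
Solving the system yields a = -5, b = -4, c = 1, d = -4.
So q(u) = -5u^3 - 4u^2 + u - 4.
Check: q(-2) = 18. ✓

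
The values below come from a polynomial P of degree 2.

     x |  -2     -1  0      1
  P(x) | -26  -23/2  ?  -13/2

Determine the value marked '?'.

-5

On equispaced nodes a degree-2 polynomial has vanishing third forward difference, so
  - P(-2) + 3·P(-1) - 3·P(0) + P(1) = 0.
Substituting the known values and solving for P(0):
  -3·P(0) = 15
  P(0) = -5.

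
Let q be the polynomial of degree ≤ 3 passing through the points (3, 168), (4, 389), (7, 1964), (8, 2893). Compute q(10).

5537

Using the Lagrange interpolation formula with nodes 3, 4, 7, 8:
  L_0(u) = (u - 4)(u - 7)(u - 8) / -20
  L_1(u) = (u - 3)(u - 7)(u - 8) / 12
  L_2(u) = (u - 3)(u - 4)(u - 8) / -12
  L_3(u) = (u - 3)(u - 4)(u - 7) / 20
Then q(u) = 168·L_0(u) + 389·L_1(u) + 1964·L_2(u) + 2893·L_3(u).
Expanding and collecting terms gives q(u) = 5u³ + 6u² - 6u - 3.
Evaluating at u = 10: q(10) = 5537.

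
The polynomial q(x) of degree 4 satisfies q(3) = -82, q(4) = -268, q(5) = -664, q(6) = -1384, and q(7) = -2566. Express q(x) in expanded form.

q(x) = -x^4 - x^3 + 4x^2 - 2x - 4

Write q(x) = ax^4 + bx^3 + cx^2 + dx + e. Substituting each data point gives a linear system:
  81a + 27b + 9c + 3d + e = -82
  256a + 64b + 16c + 4d + e = -268
  625a + 125b + 25c + 5d + e = -664
  1296a + 216b + 36c + 6d + e = -1384
  2401a + 343b + 49c + 7d + e = -2566
Solving the system yields a = -1, b = -1, c = 4, d = -2, e = -4.
So q(x) = -x^4 - x^3 + 4x^2 - 2x - 4.
Check: q(6) = -1384. ✓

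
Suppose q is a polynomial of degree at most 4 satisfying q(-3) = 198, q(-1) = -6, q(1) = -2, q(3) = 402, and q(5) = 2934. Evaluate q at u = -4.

Using the Lagrange interpolation formula with nodes -3, -1, 1, 3, 5:
  L_0(u) = (u + 1)(u - 1)(u - 3)(u - 5) / 384
  L_1(u) = (u + 3)(u - 1)(u - 3)(u - 5) / -96
  L_2(u) = (u + 3)(u + 1)(u - 3)(u - 5) / 64
  L_3(u) = (u + 3)(u + 1)(u - 1)(u - 5) / -96
  L_4(u) = (u + 3)(u + 1)(u - 1)(u - 3) / 384
Then q(u) = 198·L_0(u) - 6·L_1(u) - 2·L_2(u) + 402·L_3(u) + 2934·L_4(u).
Expanding and collecting terms gives q(u) = 4u^4 + 4u^3 - 2u^2 - 2u - 6.
Evaluating at u = -4: q(-4) = 738.

738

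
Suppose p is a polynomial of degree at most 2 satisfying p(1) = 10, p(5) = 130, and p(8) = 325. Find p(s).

Using the Lagrange interpolation formula with nodes 1, 5, 8:
  L_0(s) = (s - 5)(s - 8) / 28
  L_1(s) = (s - 1)(s - 8) / -12
  L_2(s) = (s - 1)(s - 5) / 21
Then p(s) = 10·L_0(s) + 130·L_1(s) + 325·L_2(s).
Expanding and collecting terms gives p(s) = 5s² + 5.
Check: p(5) = 130. ✓

p(s) = 5s^2 + 5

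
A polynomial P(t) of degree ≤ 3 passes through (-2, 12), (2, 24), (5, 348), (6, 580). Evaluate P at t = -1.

6

Using the Lagrange interpolation formula with nodes -2, 2, 5, 6:
  L_0(t) = (t - 2)(t - 5)(t - 6) / -224
  L_1(t) = (t + 2)(t - 5)(t - 6) / 48
  L_2(t) = (t + 2)(t - 2)(t - 6) / -21
  L_3(t) = (t + 2)(t - 2)(t - 5) / 32
Then P(t) = 12·L_0(t) + 24·L_1(t) + 348·L_2(t) + 580·L_3(t).
Expanding and collecting terms gives P(t) = 2t^3 + 5t^2 - 5t - 2.
Evaluating at t = -1: P(-1) = 6.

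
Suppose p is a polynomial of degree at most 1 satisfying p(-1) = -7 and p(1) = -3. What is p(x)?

Write p(x) = ax + b. Substituting each data point gives a linear system:
  -a + b = -7
  a + b = -3
Solving the system yields a = 2, b = -5.
So p(x) = 2x - 5.
Check: p(-1) = -7. ✓

p(x) = 2x - 5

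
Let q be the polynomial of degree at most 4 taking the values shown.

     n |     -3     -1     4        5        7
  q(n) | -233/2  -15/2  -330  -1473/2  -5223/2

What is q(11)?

Using the Lagrange interpolation formula with nodes -3, -1, 4, 5, 7:
  L_0(n) = (n + 1)(n - 4)(n - 5)(n - 7) / 1120
  L_1(n) = (n + 3)(n - 4)(n - 5)(n - 7) / -480
  L_2(n) = (n + 3)(n + 1)(n - 5)(n - 7) / 105
  L_3(n) = (n + 3)(n + 1)(n - 4)(n - 7) / -96
  L_4(n) = (n + 3)(n + 1)(n - 4)(n - 5) / 480
Then q(n) = -233/2·L_0(n) - 15/2·L_1(n) - 330·L_2(n) - 1473/2·L_3(n) - 5223/2·L_4(n).
Expanding and collecting terms gives q(n) = -n^4 - 4n^2 - (3/2)n - 4.
Evaluating at n = 11: q(11) = -30291/2.

-30291/2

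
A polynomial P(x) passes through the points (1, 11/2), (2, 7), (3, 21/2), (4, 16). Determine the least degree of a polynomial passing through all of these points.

2

Forward differences of the values at x = 1, 2, 3, 4:
  P  : 11/2  7  21/2  16
  Δ  : 3/2  7/2  11/2
  Δ^2: 2  2
  Δ^3: 0
The second differences are constant (2) and nonzero, while all higher differences vanish, so the minimal degree is 2.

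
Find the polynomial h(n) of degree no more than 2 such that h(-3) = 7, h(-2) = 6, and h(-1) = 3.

Write h(n) = an^2 + bn + c. Substituting each data point gives a linear system:
  9a - 3b + c = 7
  4a - 2b + c = 6
  a - b + c = 3
Solving the system yields a = -1, b = -6, c = -2.
So h(n) = -n^2 - 6n - 2.
Check: h(-2) = 6. ✓

h(n) = -n^2 - 6n - 2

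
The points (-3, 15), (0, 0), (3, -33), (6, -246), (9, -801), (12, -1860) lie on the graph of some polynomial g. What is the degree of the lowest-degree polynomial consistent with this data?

3

Forward differences of the values at x = -3, 0, 3, 6, 9, 12:
  g  : 15  0  -33  -246  -801  -1860
  Δ  : -15  -33  -213  -555  -1059
  Δ^2: -18  -180  -342  -504
  Δ^3: -162  -162  -162
  Δ^4: 0  0
  Δ^5: 0
The third differences are constant (-162) and nonzero, while all higher differences vanish, so the minimal degree is 3.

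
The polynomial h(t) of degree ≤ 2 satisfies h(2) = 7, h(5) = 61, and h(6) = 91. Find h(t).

Write h(t) = at^2 + bt + c. Substituting each data point gives a linear system:
  4a + 2b + c = 7
  25a + 5b + c = 61
  36a + 6b + c = 91
Solving the system yields a = 3, b = -3, c = 1.
So h(t) = 3t^2 - 3t + 1.
Check: h(2) = 7. ✓

h(t) = 3t^2 - 3t + 1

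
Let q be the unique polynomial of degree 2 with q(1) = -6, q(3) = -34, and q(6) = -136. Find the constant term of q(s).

-4

Write q(s) = as^2 + bs + c. Substituting each data point gives a linear system:
  a + b + c = -6
  9a + 3b + c = -34
  36a + 6b + c = -136
Solving the system yields a = -4, b = 2, c = -4.
So q(s) = -4s^2 + 2s - 4.
The constant term is -4.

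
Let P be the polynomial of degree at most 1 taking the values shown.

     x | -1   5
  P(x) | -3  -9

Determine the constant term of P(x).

-4

Write P(x) = ax + b. Substituting each data point gives a linear system:
  -a + b = -3
  5a + b = -9
Solving the system yields a = -1, b = -4.
So P(x) = -x - 4.
The constant term is -4.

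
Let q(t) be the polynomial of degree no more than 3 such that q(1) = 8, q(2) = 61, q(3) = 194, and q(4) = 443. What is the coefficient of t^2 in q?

Write q(t) = at^3 + bt^2 + ct + d. Substituting each data point gives a linear system:
  a + b + c + d = 8
  8a + 4b + 2c + d = 61
  27a + 9b + 3c + d = 194
  64a + 16b + 4c + d = 443
Solving the system yields a = 6, b = 4, c = -1, d = -1.
So q(t) = 6t^3 + 4t^2 - t - 1.
The coefficient of t^2 is 4.

4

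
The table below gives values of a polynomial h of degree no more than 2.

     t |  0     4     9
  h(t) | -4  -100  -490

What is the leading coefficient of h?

-6

Write h(t) = at^2 + bt + c. Substituting each data point gives a linear system:
  c = -4
  16a + 4b + c = -100
  81a + 9b + c = -490
Solving the system yields a = -6, b = 0, c = -4.
So h(t) = -6t^2 - 4.
The leading coefficient is -6.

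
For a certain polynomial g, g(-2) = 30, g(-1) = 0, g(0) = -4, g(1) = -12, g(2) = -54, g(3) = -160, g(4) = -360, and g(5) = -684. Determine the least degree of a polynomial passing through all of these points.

3

Forward differences of the values at u = -2, -1, 0, 1, 2, 3, 4, 5:
  g  : 30  0  -4  -12  -54  -160  -360  -684
  Δ  : -30  -4  -8  -42  -106  -200  -324
  Δ^2: 26  -4  -34  -64  -94  -124
  Δ^3: -30  -30  -30  -30  -30
  Δ^4: 0  0  0  0
  Δ^5: 0  0  0
  Δ^6: 0  0
  Δ^7: 0
The third differences are constant (-30) and nonzero, while all higher differences vanish, so the minimal degree is 3.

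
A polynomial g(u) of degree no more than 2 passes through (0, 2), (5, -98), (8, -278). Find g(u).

g(u) = -5u^2 + 5u + 2

Write g(u) = au^2 + bu + c. Substituting each data point gives a linear system:
  c = 2
  25a + 5b + c = -98
  64a + 8b + c = -278
Solving the system yields a = -5, b = 5, c = 2.
So g(u) = -5u^2 + 5u + 2.
Check: g(8) = -278. ✓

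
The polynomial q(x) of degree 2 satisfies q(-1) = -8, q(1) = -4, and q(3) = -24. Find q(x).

Using the Lagrange interpolation formula with nodes -1, 1, 3:
  L_0(x) = (x - 1)(x - 3) / 8
  L_1(x) = (x + 1)(x - 3) / -4
  L_2(x) = (x + 1)(x - 1) / 8
Then q(x) = -8·L_0(x) - 4·L_1(x) - 24·L_2(x).
Expanding and collecting terms gives q(x) = -3x^2 + 2x - 3.
Check: q(1) = -4. ✓

q(x) = -3x^2 + 2x - 3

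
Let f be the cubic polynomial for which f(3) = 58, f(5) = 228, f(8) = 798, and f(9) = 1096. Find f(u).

Write f(u) = au^3 + bu^2 + cu + d. Substituting each data point gives a linear system:
  27a + 9b + 3c + d = 58
  125a + 25b + 5c + d = 228
  512a + 64b + 8c + d = 798
  729a + 81b + 9c + d = 1096
Solving the system yields a = 1, b = 5, c = -4, d = -2.
So f(u) = u³ + 5u² - 4u - 2.
Check: f(9) = 1096. ✓

f(u) = u^3 + 5u^2 - 4u - 2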